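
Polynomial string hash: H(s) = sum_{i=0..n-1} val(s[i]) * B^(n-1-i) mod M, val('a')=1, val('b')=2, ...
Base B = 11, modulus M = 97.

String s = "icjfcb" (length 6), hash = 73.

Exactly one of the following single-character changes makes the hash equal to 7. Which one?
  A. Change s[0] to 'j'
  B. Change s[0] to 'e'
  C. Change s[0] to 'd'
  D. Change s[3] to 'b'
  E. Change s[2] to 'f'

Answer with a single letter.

Answer: A

Derivation:
Option A: s[0]='i'->'j', delta=(10-9)*11^5 mod 97 = 31, hash=73+31 mod 97 = 7 <-- target
Option B: s[0]='i'->'e', delta=(5-9)*11^5 mod 97 = 70, hash=73+70 mod 97 = 46
Option C: s[0]='i'->'d', delta=(4-9)*11^5 mod 97 = 39, hash=73+39 mod 97 = 15
Option D: s[3]='f'->'b', delta=(2-6)*11^2 mod 97 = 1, hash=73+1 mod 97 = 74
Option E: s[2]='j'->'f', delta=(6-10)*11^3 mod 97 = 11, hash=73+11 mod 97 = 84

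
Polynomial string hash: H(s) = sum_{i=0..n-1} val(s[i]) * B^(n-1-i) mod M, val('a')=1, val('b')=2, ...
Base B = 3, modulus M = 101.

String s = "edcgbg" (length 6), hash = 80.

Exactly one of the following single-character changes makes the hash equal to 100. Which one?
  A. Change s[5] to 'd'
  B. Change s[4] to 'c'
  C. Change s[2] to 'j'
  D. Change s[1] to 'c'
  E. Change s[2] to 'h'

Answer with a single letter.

Answer: D

Derivation:
Option A: s[5]='g'->'d', delta=(4-7)*3^0 mod 101 = 98, hash=80+98 mod 101 = 77
Option B: s[4]='b'->'c', delta=(3-2)*3^1 mod 101 = 3, hash=80+3 mod 101 = 83
Option C: s[2]='c'->'j', delta=(10-3)*3^3 mod 101 = 88, hash=80+88 mod 101 = 67
Option D: s[1]='d'->'c', delta=(3-4)*3^4 mod 101 = 20, hash=80+20 mod 101 = 100 <-- target
Option E: s[2]='c'->'h', delta=(8-3)*3^3 mod 101 = 34, hash=80+34 mod 101 = 13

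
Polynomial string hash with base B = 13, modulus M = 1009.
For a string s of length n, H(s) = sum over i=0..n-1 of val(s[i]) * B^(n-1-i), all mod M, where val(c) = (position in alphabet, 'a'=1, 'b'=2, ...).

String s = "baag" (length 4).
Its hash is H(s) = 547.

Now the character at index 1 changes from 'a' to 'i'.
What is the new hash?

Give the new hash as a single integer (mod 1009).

val('a') = 1, val('i') = 9
Position k = 1, exponent = n-1-k = 2
B^2 mod M = 13^2 mod 1009 = 169
Delta = (9 - 1) * 169 mod 1009 = 343
New hash = (547 + 343) mod 1009 = 890

Answer: 890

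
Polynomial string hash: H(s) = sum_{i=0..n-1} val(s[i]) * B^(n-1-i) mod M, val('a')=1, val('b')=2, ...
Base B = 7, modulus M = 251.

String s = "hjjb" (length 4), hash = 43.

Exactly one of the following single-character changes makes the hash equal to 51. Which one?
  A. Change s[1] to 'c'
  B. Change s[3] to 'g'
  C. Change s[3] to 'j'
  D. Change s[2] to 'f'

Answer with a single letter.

Answer: C

Derivation:
Option A: s[1]='j'->'c', delta=(3-10)*7^2 mod 251 = 159, hash=43+159 mod 251 = 202
Option B: s[3]='b'->'g', delta=(7-2)*7^0 mod 251 = 5, hash=43+5 mod 251 = 48
Option C: s[3]='b'->'j', delta=(10-2)*7^0 mod 251 = 8, hash=43+8 mod 251 = 51 <-- target
Option D: s[2]='j'->'f', delta=(6-10)*7^1 mod 251 = 223, hash=43+223 mod 251 = 15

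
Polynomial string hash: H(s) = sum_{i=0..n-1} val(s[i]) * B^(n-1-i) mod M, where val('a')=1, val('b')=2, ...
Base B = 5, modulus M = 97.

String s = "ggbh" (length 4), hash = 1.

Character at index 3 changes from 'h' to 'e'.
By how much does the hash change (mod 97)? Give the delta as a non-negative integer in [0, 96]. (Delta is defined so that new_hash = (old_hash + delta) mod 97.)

Delta formula: (val(new) - val(old)) * B^(n-1-k) mod M
  val('e') - val('h') = 5 - 8 = -3
  B^(n-1-k) = 5^0 mod 97 = 1
  Delta = -3 * 1 mod 97 = 94

Answer: 94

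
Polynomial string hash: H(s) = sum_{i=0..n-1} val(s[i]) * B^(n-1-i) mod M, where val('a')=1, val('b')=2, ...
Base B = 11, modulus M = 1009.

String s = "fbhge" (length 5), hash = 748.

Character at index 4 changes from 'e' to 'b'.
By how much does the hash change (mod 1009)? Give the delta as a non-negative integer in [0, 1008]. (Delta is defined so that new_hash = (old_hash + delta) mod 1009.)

Answer: 1006

Derivation:
Delta formula: (val(new) - val(old)) * B^(n-1-k) mod M
  val('b') - val('e') = 2 - 5 = -3
  B^(n-1-k) = 11^0 mod 1009 = 1
  Delta = -3 * 1 mod 1009 = 1006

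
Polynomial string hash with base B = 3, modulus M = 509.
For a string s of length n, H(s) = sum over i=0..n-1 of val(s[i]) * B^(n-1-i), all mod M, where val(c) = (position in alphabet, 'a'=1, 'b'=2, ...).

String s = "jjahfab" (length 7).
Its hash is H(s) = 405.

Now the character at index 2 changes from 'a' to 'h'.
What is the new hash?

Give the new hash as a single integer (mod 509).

Answer: 463

Derivation:
val('a') = 1, val('h') = 8
Position k = 2, exponent = n-1-k = 4
B^4 mod M = 3^4 mod 509 = 81
Delta = (8 - 1) * 81 mod 509 = 58
New hash = (405 + 58) mod 509 = 463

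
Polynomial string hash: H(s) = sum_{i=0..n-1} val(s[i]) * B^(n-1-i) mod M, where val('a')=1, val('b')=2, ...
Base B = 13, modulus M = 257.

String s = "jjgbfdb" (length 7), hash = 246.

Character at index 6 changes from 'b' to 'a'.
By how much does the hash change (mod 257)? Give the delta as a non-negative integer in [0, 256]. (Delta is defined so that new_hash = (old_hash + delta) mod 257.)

Delta formula: (val(new) - val(old)) * B^(n-1-k) mod M
  val('a') - val('b') = 1 - 2 = -1
  B^(n-1-k) = 13^0 mod 257 = 1
  Delta = -1 * 1 mod 257 = 256

Answer: 256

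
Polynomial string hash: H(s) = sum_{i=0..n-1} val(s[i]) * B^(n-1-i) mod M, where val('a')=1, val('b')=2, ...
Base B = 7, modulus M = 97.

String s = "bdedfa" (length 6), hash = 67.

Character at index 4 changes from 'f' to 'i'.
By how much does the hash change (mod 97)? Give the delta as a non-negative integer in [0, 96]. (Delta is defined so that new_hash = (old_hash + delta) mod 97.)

Answer: 21

Derivation:
Delta formula: (val(new) - val(old)) * B^(n-1-k) mod M
  val('i') - val('f') = 9 - 6 = 3
  B^(n-1-k) = 7^1 mod 97 = 7
  Delta = 3 * 7 mod 97 = 21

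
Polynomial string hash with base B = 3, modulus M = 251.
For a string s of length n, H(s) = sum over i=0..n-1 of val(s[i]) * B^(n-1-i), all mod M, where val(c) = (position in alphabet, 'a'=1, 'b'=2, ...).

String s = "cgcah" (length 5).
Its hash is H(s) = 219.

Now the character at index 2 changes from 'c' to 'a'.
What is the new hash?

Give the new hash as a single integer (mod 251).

Answer: 201

Derivation:
val('c') = 3, val('a') = 1
Position k = 2, exponent = n-1-k = 2
B^2 mod M = 3^2 mod 251 = 9
Delta = (1 - 3) * 9 mod 251 = 233
New hash = (219 + 233) mod 251 = 201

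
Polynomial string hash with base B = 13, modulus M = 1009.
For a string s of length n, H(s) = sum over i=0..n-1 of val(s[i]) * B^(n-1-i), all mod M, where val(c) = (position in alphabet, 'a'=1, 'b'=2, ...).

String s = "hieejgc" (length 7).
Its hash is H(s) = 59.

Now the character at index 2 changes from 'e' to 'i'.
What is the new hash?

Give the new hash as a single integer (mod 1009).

val('e') = 5, val('i') = 9
Position k = 2, exponent = n-1-k = 4
B^4 mod M = 13^4 mod 1009 = 309
Delta = (9 - 5) * 309 mod 1009 = 227
New hash = (59 + 227) mod 1009 = 286

Answer: 286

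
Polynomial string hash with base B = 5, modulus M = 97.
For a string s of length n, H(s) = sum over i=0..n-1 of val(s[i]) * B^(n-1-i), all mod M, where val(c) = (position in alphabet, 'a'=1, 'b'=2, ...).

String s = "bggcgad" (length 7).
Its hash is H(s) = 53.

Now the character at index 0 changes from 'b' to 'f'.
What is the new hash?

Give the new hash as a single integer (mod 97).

Answer: 85

Derivation:
val('b') = 2, val('f') = 6
Position k = 0, exponent = n-1-k = 6
B^6 mod M = 5^6 mod 97 = 8
Delta = (6 - 2) * 8 mod 97 = 32
New hash = (53 + 32) mod 97 = 85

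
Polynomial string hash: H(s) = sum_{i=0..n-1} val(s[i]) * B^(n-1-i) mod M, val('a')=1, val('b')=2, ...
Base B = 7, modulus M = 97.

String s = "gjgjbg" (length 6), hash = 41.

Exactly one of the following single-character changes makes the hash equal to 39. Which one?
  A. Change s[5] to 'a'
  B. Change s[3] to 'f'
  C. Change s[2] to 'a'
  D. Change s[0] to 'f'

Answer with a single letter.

Option A: s[5]='g'->'a', delta=(1-7)*7^0 mod 97 = 91, hash=41+91 mod 97 = 35
Option B: s[3]='j'->'f', delta=(6-10)*7^2 mod 97 = 95, hash=41+95 mod 97 = 39 <-- target
Option C: s[2]='g'->'a', delta=(1-7)*7^3 mod 97 = 76, hash=41+76 mod 97 = 20
Option D: s[0]='g'->'f', delta=(6-7)*7^5 mod 97 = 71, hash=41+71 mod 97 = 15

Answer: B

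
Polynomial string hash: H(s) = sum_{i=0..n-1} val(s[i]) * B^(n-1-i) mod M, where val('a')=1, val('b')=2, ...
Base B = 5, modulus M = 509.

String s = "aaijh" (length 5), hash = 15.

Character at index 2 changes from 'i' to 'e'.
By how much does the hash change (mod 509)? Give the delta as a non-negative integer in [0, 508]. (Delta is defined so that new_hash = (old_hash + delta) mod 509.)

Answer: 409

Derivation:
Delta formula: (val(new) - val(old)) * B^(n-1-k) mod M
  val('e') - val('i') = 5 - 9 = -4
  B^(n-1-k) = 5^2 mod 509 = 25
  Delta = -4 * 25 mod 509 = 409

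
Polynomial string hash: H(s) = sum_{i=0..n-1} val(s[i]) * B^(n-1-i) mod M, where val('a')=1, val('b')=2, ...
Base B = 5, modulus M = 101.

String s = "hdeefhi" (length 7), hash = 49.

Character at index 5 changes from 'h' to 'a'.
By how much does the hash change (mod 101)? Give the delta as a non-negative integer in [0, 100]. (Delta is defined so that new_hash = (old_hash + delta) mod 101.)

Delta formula: (val(new) - val(old)) * B^(n-1-k) mod M
  val('a') - val('h') = 1 - 8 = -7
  B^(n-1-k) = 5^1 mod 101 = 5
  Delta = -7 * 5 mod 101 = 66

Answer: 66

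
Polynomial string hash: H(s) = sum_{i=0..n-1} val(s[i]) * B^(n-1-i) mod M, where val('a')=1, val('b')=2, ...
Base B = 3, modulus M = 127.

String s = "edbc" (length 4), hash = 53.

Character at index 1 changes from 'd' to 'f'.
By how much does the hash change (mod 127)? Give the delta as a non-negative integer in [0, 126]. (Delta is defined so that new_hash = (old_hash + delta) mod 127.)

Delta formula: (val(new) - val(old)) * B^(n-1-k) mod M
  val('f') - val('d') = 6 - 4 = 2
  B^(n-1-k) = 3^2 mod 127 = 9
  Delta = 2 * 9 mod 127 = 18

Answer: 18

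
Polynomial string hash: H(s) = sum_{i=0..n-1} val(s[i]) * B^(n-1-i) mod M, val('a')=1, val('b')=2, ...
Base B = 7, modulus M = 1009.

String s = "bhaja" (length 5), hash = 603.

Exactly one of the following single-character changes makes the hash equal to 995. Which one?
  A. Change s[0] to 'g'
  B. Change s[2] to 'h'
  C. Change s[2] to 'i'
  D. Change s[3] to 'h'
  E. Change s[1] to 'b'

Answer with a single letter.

Answer: C

Derivation:
Option A: s[0]='b'->'g', delta=(7-2)*7^4 mod 1009 = 906, hash=603+906 mod 1009 = 500
Option B: s[2]='a'->'h', delta=(8-1)*7^2 mod 1009 = 343, hash=603+343 mod 1009 = 946
Option C: s[2]='a'->'i', delta=(9-1)*7^2 mod 1009 = 392, hash=603+392 mod 1009 = 995 <-- target
Option D: s[3]='j'->'h', delta=(8-10)*7^1 mod 1009 = 995, hash=603+995 mod 1009 = 589
Option E: s[1]='h'->'b', delta=(2-8)*7^3 mod 1009 = 969, hash=603+969 mod 1009 = 563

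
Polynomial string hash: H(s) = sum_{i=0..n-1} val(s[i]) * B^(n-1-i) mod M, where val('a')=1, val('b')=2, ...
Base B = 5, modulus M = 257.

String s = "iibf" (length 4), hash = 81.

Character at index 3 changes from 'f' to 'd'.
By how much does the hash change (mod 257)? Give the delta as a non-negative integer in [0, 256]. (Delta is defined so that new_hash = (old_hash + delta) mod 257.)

Answer: 255

Derivation:
Delta formula: (val(new) - val(old)) * B^(n-1-k) mod M
  val('d') - val('f') = 4 - 6 = -2
  B^(n-1-k) = 5^0 mod 257 = 1
  Delta = -2 * 1 mod 257 = 255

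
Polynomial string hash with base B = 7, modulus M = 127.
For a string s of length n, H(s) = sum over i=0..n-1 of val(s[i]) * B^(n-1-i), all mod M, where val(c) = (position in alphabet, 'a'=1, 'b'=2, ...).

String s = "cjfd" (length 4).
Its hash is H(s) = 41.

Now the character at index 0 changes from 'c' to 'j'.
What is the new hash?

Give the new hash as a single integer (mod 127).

val('c') = 3, val('j') = 10
Position k = 0, exponent = n-1-k = 3
B^3 mod M = 7^3 mod 127 = 89
Delta = (10 - 3) * 89 mod 127 = 115
New hash = (41 + 115) mod 127 = 29

Answer: 29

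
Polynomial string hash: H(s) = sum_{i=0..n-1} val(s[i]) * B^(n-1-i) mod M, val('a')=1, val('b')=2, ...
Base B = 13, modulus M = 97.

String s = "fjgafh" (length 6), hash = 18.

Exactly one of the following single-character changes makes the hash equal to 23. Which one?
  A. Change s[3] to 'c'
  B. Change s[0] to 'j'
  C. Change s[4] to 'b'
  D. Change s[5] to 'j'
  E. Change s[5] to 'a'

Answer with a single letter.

Option A: s[3]='a'->'c', delta=(3-1)*13^2 mod 97 = 47, hash=18+47 mod 97 = 65
Option B: s[0]='f'->'j', delta=(10-6)*13^5 mod 97 = 5, hash=18+5 mod 97 = 23 <-- target
Option C: s[4]='f'->'b', delta=(2-6)*13^1 mod 97 = 45, hash=18+45 mod 97 = 63
Option D: s[5]='h'->'j', delta=(10-8)*13^0 mod 97 = 2, hash=18+2 mod 97 = 20
Option E: s[5]='h'->'a', delta=(1-8)*13^0 mod 97 = 90, hash=18+90 mod 97 = 11

Answer: B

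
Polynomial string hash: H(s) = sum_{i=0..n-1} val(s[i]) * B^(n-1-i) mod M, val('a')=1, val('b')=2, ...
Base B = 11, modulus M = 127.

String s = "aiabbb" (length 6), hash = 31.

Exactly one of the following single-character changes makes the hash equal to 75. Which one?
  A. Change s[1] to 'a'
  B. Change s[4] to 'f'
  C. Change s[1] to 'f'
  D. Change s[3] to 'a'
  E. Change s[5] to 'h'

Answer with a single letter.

Answer: B

Derivation:
Option A: s[1]='i'->'a', delta=(1-9)*11^4 mod 127 = 93, hash=31+93 mod 127 = 124
Option B: s[4]='b'->'f', delta=(6-2)*11^1 mod 127 = 44, hash=31+44 mod 127 = 75 <-- target
Option C: s[1]='i'->'f', delta=(6-9)*11^4 mod 127 = 19, hash=31+19 mod 127 = 50
Option D: s[3]='b'->'a', delta=(1-2)*11^2 mod 127 = 6, hash=31+6 mod 127 = 37
Option E: s[5]='b'->'h', delta=(8-2)*11^0 mod 127 = 6, hash=31+6 mod 127 = 37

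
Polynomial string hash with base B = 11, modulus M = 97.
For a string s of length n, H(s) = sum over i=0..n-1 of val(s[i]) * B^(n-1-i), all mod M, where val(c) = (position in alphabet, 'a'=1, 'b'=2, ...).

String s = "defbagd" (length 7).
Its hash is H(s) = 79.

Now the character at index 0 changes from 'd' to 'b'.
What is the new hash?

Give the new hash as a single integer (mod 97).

Answer: 76

Derivation:
val('d') = 4, val('b') = 2
Position k = 0, exponent = n-1-k = 6
B^6 mod M = 11^6 mod 97 = 50
Delta = (2 - 4) * 50 mod 97 = 94
New hash = (79 + 94) mod 97 = 76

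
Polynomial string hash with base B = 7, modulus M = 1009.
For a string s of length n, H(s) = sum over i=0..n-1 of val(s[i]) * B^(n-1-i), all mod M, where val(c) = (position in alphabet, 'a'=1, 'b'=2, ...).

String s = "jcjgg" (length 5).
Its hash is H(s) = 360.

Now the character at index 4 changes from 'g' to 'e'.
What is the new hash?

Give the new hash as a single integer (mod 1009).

Answer: 358

Derivation:
val('g') = 7, val('e') = 5
Position k = 4, exponent = n-1-k = 0
B^0 mod M = 7^0 mod 1009 = 1
Delta = (5 - 7) * 1 mod 1009 = 1007
New hash = (360 + 1007) mod 1009 = 358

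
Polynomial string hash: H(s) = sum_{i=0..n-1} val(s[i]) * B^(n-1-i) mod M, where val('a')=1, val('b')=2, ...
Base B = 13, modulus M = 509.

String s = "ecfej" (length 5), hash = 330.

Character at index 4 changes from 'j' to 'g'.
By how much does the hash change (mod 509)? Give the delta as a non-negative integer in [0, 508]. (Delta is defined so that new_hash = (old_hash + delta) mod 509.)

Answer: 506

Derivation:
Delta formula: (val(new) - val(old)) * B^(n-1-k) mod M
  val('g') - val('j') = 7 - 10 = -3
  B^(n-1-k) = 13^0 mod 509 = 1
  Delta = -3 * 1 mod 509 = 506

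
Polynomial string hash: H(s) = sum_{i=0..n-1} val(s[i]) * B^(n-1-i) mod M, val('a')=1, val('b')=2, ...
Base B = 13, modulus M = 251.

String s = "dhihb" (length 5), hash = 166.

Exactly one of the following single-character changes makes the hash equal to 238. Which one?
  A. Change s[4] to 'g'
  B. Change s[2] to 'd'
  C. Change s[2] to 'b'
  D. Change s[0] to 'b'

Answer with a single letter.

Option A: s[4]='b'->'g', delta=(7-2)*13^0 mod 251 = 5, hash=166+5 mod 251 = 171
Option B: s[2]='i'->'d', delta=(4-9)*13^2 mod 251 = 159, hash=166+159 mod 251 = 74
Option C: s[2]='i'->'b', delta=(2-9)*13^2 mod 251 = 72, hash=166+72 mod 251 = 238 <-- target
Option D: s[0]='d'->'b', delta=(2-4)*13^4 mod 251 = 106, hash=166+106 mod 251 = 21

Answer: C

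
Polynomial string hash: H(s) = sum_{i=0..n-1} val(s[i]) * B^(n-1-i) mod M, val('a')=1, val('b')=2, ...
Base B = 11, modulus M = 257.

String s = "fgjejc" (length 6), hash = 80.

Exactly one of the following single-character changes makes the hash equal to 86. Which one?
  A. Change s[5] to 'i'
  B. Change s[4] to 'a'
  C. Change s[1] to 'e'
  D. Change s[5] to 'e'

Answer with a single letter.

Option A: s[5]='c'->'i', delta=(9-3)*11^0 mod 257 = 6, hash=80+6 mod 257 = 86 <-- target
Option B: s[4]='j'->'a', delta=(1-10)*11^1 mod 257 = 158, hash=80+158 mod 257 = 238
Option C: s[1]='g'->'e', delta=(5-7)*11^4 mod 257 = 16, hash=80+16 mod 257 = 96
Option D: s[5]='c'->'e', delta=(5-3)*11^0 mod 257 = 2, hash=80+2 mod 257 = 82

Answer: A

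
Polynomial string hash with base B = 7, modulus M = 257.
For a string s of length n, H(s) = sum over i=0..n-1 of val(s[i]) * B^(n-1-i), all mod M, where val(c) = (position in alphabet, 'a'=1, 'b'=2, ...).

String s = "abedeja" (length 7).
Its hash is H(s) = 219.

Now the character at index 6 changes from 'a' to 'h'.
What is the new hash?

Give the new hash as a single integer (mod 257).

Answer: 226

Derivation:
val('a') = 1, val('h') = 8
Position k = 6, exponent = n-1-k = 0
B^0 mod M = 7^0 mod 257 = 1
Delta = (8 - 1) * 1 mod 257 = 7
New hash = (219 + 7) mod 257 = 226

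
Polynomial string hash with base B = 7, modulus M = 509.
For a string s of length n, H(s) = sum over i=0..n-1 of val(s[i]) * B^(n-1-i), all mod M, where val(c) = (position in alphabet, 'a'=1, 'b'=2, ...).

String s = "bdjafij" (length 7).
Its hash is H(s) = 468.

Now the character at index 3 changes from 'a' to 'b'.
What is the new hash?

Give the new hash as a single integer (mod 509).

Answer: 302

Derivation:
val('a') = 1, val('b') = 2
Position k = 3, exponent = n-1-k = 3
B^3 mod M = 7^3 mod 509 = 343
Delta = (2 - 1) * 343 mod 509 = 343
New hash = (468 + 343) mod 509 = 302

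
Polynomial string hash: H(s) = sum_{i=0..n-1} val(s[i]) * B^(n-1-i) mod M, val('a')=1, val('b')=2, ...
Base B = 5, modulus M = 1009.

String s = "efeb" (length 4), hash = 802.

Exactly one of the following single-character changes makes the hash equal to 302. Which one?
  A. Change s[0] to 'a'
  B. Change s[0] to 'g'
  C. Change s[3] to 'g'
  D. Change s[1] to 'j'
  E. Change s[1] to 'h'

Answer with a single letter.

Answer: A

Derivation:
Option A: s[0]='e'->'a', delta=(1-5)*5^3 mod 1009 = 509, hash=802+509 mod 1009 = 302 <-- target
Option B: s[0]='e'->'g', delta=(7-5)*5^3 mod 1009 = 250, hash=802+250 mod 1009 = 43
Option C: s[3]='b'->'g', delta=(7-2)*5^0 mod 1009 = 5, hash=802+5 mod 1009 = 807
Option D: s[1]='f'->'j', delta=(10-6)*5^2 mod 1009 = 100, hash=802+100 mod 1009 = 902
Option E: s[1]='f'->'h', delta=(8-6)*5^2 mod 1009 = 50, hash=802+50 mod 1009 = 852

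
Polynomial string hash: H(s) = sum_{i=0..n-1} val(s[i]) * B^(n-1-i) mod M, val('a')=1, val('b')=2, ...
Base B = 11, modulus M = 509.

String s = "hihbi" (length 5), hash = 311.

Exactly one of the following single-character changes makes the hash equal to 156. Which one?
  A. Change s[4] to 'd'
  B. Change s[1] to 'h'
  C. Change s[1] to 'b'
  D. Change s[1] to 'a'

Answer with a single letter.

Option A: s[4]='i'->'d', delta=(4-9)*11^0 mod 509 = 504, hash=311+504 mod 509 = 306
Option B: s[1]='i'->'h', delta=(8-9)*11^3 mod 509 = 196, hash=311+196 mod 509 = 507
Option C: s[1]='i'->'b', delta=(2-9)*11^3 mod 509 = 354, hash=311+354 mod 509 = 156 <-- target
Option D: s[1]='i'->'a', delta=(1-9)*11^3 mod 509 = 41, hash=311+41 mod 509 = 352

Answer: C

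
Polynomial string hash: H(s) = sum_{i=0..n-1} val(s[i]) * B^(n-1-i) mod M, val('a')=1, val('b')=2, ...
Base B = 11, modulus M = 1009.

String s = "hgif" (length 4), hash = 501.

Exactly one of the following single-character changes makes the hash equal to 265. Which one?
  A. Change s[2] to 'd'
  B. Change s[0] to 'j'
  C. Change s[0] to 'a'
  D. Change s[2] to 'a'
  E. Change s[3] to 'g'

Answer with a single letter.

Answer: C

Derivation:
Option A: s[2]='i'->'d', delta=(4-9)*11^1 mod 1009 = 954, hash=501+954 mod 1009 = 446
Option B: s[0]='h'->'j', delta=(10-8)*11^3 mod 1009 = 644, hash=501+644 mod 1009 = 136
Option C: s[0]='h'->'a', delta=(1-8)*11^3 mod 1009 = 773, hash=501+773 mod 1009 = 265 <-- target
Option D: s[2]='i'->'a', delta=(1-9)*11^1 mod 1009 = 921, hash=501+921 mod 1009 = 413
Option E: s[3]='f'->'g', delta=(7-6)*11^0 mod 1009 = 1, hash=501+1 mod 1009 = 502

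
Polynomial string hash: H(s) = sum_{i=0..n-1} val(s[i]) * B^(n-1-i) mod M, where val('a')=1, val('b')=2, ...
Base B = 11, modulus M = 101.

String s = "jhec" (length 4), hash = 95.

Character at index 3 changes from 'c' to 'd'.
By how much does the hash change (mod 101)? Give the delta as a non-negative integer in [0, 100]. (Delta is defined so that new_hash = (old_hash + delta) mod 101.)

Delta formula: (val(new) - val(old)) * B^(n-1-k) mod M
  val('d') - val('c') = 4 - 3 = 1
  B^(n-1-k) = 11^0 mod 101 = 1
  Delta = 1 * 1 mod 101 = 1

Answer: 1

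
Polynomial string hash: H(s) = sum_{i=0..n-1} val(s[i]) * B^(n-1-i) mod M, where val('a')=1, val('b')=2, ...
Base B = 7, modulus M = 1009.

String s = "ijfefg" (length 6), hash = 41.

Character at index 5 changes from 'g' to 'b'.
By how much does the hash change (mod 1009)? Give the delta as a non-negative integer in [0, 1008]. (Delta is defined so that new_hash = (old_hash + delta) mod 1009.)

Delta formula: (val(new) - val(old)) * B^(n-1-k) mod M
  val('b') - val('g') = 2 - 7 = -5
  B^(n-1-k) = 7^0 mod 1009 = 1
  Delta = -5 * 1 mod 1009 = 1004

Answer: 1004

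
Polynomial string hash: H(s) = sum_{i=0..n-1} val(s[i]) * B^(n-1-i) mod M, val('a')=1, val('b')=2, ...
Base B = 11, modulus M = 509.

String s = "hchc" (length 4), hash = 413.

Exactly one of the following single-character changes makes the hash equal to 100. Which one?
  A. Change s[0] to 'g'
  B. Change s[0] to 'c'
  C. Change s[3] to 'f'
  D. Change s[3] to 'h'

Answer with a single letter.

Option A: s[0]='h'->'g', delta=(7-8)*11^3 mod 509 = 196, hash=413+196 mod 509 = 100 <-- target
Option B: s[0]='h'->'c', delta=(3-8)*11^3 mod 509 = 471, hash=413+471 mod 509 = 375
Option C: s[3]='c'->'f', delta=(6-3)*11^0 mod 509 = 3, hash=413+3 mod 509 = 416
Option D: s[3]='c'->'h', delta=(8-3)*11^0 mod 509 = 5, hash=413+5 mod 509 = 418

Answer: A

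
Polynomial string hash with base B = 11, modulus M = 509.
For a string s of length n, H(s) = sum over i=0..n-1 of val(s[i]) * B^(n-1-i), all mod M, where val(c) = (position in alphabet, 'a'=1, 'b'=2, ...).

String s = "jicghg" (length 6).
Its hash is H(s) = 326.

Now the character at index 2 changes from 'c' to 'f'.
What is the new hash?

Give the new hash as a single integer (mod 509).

val('c') = 3, val('f') = 6
Position k = 2, exponent = n-1-k = 3
B^3 mod M = 11^3 mod 509 = 313
Delta = (6 - 3) * 313 mod 509 = 430
New hash = (326 + 430) mod 509 = 247

Answer: 247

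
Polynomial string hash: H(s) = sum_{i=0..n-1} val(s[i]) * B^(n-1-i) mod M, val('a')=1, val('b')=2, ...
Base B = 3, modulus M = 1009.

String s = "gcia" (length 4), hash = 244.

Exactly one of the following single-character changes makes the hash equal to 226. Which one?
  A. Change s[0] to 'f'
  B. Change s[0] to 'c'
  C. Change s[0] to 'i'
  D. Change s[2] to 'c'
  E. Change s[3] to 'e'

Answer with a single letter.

Answer: D

Derivation:
Option A: s[0]='g'->'f', delta=(6-7)*3^3 mod 1009 = 982, hash=244+982 mod 1009 = 217
Option B: s[0]='g'->'c', delta=(3-7)*3^3 mod 1009 = 901, hash=244+901 mod 1009 = 136
Option C: s[0]='g'->'i', delta=(9-7)*3^3 mod 1009 = 54, hash=244+54 mod 1009 = 298
Option D: s[2]='i'->'c', delta=(3-9)*3^1 mod 1009 = 991, hash=244+991 mod 1009 = 226 <-- target
Option E: s[3]='a'->'e', delta=(5-1)*3^0 mod 1009 = 4, hash=244+4 mod 1009 = 248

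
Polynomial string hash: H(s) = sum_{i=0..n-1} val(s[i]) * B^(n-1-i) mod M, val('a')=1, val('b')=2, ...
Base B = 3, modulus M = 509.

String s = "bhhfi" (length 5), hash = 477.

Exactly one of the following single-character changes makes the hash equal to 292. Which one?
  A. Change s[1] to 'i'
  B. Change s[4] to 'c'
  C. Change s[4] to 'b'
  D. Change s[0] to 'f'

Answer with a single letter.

Option A: s[1]='h'->'i', delta=(9-8)*3^3 mod 509 = 27, hash=477+27 mod 509 = 504
Option B: s[4]='i'->'c', delta=(3-9)*3^0 mod 509 = 503, hash=477+503 mod 509 = 471
Option C: s[4]='i'->'b', delta=(2-9)*3^0 mod 509 = 502, hash=477+502 mod 509 = 470
Option D: s[0]='b'->'f', delta=(6-2)*3^4 mod 509 = 324, hash=477+324 mod 509 = 292 <-- target

Answer: D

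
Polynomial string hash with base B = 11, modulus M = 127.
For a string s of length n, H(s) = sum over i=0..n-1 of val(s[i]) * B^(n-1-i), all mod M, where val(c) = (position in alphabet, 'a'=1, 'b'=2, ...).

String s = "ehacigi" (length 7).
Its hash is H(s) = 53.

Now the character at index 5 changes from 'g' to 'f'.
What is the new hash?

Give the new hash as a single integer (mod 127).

val('g') = 7, val('f') = 6
Position k = 5, exponent = n-1-k = 1
B^1 mod M = 11^1 mod 127 = 11
Delta = (6 - 7) * 11 mod 127 = 116
New hash = (53 + 116) mod 127 = 42

Answer: 42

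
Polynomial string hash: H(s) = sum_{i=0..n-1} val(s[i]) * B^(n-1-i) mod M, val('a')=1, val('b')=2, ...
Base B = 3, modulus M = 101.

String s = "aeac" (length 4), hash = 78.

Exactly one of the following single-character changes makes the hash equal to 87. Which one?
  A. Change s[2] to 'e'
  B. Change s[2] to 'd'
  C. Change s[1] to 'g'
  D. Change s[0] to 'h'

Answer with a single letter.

Answer: B

Derivation:
Option A: s[2]='a'->'e', delta=(5-1)*3^1 mod 101 = 12, hash=78+12 mod 101 = 90
Option B: s[2]='a'->'d', delta=(4-1)*3^1 mod 101 = 9, hash=78+9 mod 101 = 87 <-- target
Option C: s[1]='e'->'g', delta=(7-5)*3^2 mod 101 = 18, hash=78+18 mod 101 = 96
Option D: s[0]='a'->'h', delta=(8-1)*3^3 mod 101 = 88, hash=78+88 mod 101 = 65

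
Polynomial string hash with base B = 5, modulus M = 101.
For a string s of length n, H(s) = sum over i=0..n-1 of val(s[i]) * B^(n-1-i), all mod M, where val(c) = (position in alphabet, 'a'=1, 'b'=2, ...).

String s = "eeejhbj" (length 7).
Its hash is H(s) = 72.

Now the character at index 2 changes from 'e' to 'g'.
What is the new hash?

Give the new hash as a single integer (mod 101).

val('e') = 5, val('g') = 7
Position k = 2, exponent = n-1-k = 4
B^4 mod M = 5^4 mod 101 = 19
Delta = (7 - 5) * 19 mod 101 = 38
New hash = (72 + 38) mod 101 = 9

Answer: 9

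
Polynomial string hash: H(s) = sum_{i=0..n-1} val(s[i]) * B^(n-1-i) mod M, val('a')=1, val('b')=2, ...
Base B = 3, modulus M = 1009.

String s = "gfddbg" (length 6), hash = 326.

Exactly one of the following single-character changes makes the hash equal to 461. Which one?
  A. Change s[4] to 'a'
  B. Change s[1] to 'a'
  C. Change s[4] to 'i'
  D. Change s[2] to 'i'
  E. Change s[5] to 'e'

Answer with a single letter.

Answer: D

Derivation:
Option A: s[4]='b'->'a', delta=(1-2)*3^1 mod 1009 = 1006, hash=326+1006 mod 1009 = 323
Option B: s[1]='f'->'a', delta=(1-6)*3^4 mod 1009 = 604, hash=326+604 mod 1009 = 930
Option C: s[4]='b'->'i', delta=(9-2)*3^1 mod 1009 = 21, hash=326+21 mod 1009 = 347
Option D: s[2]='d'->'i', delta=(9-4)*3^3 mod 1009 = 135, hash=326+135 mod 1009 = 461 <-- target
Option E: s[5]='g'->'e', delta=(5-7)*3^0 mod 1009 = 1007, hash=326+1007 mod 1009 = 324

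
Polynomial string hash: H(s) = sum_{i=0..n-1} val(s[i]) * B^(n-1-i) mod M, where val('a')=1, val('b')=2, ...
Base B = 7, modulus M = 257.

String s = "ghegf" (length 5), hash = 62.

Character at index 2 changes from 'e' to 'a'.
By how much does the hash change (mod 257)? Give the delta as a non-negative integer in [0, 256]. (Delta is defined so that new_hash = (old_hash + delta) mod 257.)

Answer: 61

Derivation:
Delta formula: (val(new) - val(old)) * B^(n-1-k) mod M
  val('a') - val('e') = 1 - 5 = -4
  B^(n-1-k) = 7^2 mod 257 = 49
  Delta = -4 * 49 mod 257 = 61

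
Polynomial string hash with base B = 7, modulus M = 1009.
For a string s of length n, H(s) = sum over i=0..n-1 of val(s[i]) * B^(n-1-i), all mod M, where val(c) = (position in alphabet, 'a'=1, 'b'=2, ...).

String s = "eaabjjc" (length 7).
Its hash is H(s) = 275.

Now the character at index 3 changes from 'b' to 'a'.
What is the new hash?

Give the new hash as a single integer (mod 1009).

val('b') = 2, val('a') = 1
Position k = 3, exponent = n-1-k = 3
B^3 mod M = 7^3 mod 1009 = 343
Delta = (1 - 2) * 343 mod 1009 = 666
New hash = (275 + 666) mod 1009 = 941

Answer: 941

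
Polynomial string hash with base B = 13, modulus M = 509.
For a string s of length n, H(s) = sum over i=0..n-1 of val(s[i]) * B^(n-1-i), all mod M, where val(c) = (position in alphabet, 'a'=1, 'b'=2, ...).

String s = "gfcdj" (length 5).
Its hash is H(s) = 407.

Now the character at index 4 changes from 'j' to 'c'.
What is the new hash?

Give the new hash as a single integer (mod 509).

Answer: 400

Derivation:
val('j') = 10, val('c') = 3
Position k = 4, exponent = n-1-k = 0
B^0 mod M = 13^0 mod 509 = 1
Delta = (3 - 10) * 1 mod 509 = 502
New hash = (407 + 502) mod 509 = 400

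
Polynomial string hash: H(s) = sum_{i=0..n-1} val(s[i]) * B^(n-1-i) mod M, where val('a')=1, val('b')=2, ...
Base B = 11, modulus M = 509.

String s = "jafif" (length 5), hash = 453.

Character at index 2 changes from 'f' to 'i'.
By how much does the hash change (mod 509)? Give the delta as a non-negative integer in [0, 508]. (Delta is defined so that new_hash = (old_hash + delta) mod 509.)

Delta formula: (val(new) - val(old)) * B^(n-1-k) mod M
  val('i') - val('f') = 9 - 6 = 3
  B^(n-1-k) = 11^2 mod 509 = 121
  Delta = 3 * 121 mod 509 = 363

Answer: 363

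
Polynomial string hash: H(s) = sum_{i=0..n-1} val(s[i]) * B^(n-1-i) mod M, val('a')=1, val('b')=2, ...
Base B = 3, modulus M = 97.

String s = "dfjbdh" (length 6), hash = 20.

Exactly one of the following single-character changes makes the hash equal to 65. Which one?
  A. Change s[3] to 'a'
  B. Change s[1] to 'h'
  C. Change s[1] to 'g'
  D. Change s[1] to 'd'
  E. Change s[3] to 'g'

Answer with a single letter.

Answer: E

Derivation:
Option A: s[3]='b'->'a', delta=(1-2)*3^2 mod 97 = 88, hash=20+88 mod 97 = 11
Option B: s[1]='f'->'h', delta=(8-6)*3^4 mod 97 = 65, hash=20+65 mod 97 = 85
Option C: s[1]='f'->'g', delta=(7-6)*3^4 mod 97 = 81, hash=20+81 mod 97 = 4
Option D: s[1]='f'->'d', delta=(4-6)*3^4 mod 97 = 32, hash=20+32 mod 97 = 52
Option E: s[3]='b'->'g', delta=(7-2)*3^2 mod 97 = 45, hash=20+45 mod 97 = 65 <-- target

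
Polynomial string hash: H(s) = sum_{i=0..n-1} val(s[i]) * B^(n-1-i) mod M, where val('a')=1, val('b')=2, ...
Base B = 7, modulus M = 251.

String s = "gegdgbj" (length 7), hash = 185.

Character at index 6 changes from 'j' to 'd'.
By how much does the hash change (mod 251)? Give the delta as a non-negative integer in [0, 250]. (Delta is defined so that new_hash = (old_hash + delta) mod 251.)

Delta formula: (val(new) - val(old)) * B^(n-1-k) mod M
  val('d') - val('j') = 4 - 10 = -6
  B^(n-1-k) = 7^0 mod 251 = 1
  Delta = -6 * 1 mod 251 = 245

Answer: 245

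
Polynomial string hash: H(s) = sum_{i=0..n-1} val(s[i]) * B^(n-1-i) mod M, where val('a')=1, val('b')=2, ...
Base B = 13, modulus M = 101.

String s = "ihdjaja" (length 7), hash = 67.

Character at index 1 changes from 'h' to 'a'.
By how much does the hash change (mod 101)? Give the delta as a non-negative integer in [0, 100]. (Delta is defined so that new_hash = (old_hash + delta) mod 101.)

Delta formula: (val(new) - val(old)) * B^(n-1-k) mod M
  val('a') - val('h') = 1 - 8 = -7
  B^(n-1-k) = 13^5 mod 101 = 17
  Delta = -7 * 17 mod 101 = 83

Answer: 83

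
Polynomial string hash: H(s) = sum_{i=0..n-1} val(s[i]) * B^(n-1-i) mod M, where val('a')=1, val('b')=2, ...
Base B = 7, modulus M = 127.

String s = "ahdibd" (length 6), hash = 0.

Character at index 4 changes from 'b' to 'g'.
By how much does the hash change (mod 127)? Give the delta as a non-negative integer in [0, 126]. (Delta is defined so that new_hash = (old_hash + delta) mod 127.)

Answer: 35

Derivation:
Delta formula: (val(new) - val(old)) * B^(n-1-k) mod M
  val('g') - val('b') = 7 - 2 = 5
  B^(n-1-k) = 7^1 mod 127 = 7
  Delta = 5 * 7 mod 127 = 35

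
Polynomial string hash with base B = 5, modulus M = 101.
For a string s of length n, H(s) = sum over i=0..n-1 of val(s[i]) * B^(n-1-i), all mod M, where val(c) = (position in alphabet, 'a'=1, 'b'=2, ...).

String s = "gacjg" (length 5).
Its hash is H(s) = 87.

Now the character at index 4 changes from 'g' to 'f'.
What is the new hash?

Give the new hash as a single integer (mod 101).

Answer: 86

Derivation:
val('g') = 7, val('f') = 6
Position k = 4, exponent = n-1-k = 0
B^0 mod M = 5^0 mod 101 = 1
Delta = (6 - 7) * 1 mod 101 = 100
New hash = (87 + 100) mod 101 = 86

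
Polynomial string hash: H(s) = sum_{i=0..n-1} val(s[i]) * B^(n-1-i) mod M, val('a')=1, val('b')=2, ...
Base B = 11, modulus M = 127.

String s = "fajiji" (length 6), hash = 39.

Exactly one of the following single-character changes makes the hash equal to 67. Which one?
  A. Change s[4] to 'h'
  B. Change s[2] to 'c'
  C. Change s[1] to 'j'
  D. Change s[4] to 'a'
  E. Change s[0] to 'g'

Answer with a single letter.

Answer: D

Derivation:
Option A: s[4]='j'->'h', delta=(8-10)*11^1 mod 127 = 105, hash=39+105 mod 127 = 17
Option B: s[2]='j'->'c', delta=(3-10)*11^3 mod 127 = 81, hash=39+81 mod 127 = 120
Option C: s[1]='a'->'j', delta=(10-1)*11^4 mod 127 = 70, hash=39+70 mod 127 = 109
Option D: s[4]='j'->'a', delta=(1-10)*11^1 mod 127 = 28, hash=39+28 mod 127 = 67 <-- target
Option E: s[0]='f'->'g', delta=(7-6)*11^5 mod 127 = 15, hash=39+15 mod 127 = 54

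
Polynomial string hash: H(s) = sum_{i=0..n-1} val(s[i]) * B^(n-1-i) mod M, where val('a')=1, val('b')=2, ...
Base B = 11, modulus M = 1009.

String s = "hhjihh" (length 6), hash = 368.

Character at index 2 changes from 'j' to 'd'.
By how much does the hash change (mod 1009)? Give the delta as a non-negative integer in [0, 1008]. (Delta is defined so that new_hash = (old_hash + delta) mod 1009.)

Answer: 86

Derivation:
Delta formula: (val(new) - val(old)) * B^(n-1-k) mod M
  val('d') - val('j') = 4 - 10 = -6
  B^(n-1-k) = 11^3 mod 1009 = 322
  Delta = -6 * 322 mod 1009 = 86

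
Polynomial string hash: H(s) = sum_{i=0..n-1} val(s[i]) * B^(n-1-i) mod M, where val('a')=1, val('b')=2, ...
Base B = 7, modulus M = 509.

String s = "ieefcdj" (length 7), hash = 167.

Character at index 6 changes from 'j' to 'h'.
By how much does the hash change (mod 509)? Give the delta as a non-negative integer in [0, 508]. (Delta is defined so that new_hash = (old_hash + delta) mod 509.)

Answer: 507

Derivation:
Delta formula: (val(new) - val(old)) * B^(n-1-k) mod M
  val('h') - val('j') = 8 - 10 = -2
  B^(n-1-k) = 7^0 mod 509 = 1
  Delta = -2 * 1 mod 509 = 507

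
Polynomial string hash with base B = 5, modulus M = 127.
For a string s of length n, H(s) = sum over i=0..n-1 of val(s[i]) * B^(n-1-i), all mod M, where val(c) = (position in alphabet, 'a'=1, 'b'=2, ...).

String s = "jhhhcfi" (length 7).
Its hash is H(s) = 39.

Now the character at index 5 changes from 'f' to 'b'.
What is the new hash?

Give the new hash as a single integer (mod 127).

Answer: 19

Derivation:
val('f') = 6, val('b') = 2
Position k = 5, exponent = n-1-k = 1
B^1 mod M = 5^1 mod 127 = 5
Delta = (2 - 6) * 5 mod 127 = 107
New hash = (39 + 107) mod 127 = 19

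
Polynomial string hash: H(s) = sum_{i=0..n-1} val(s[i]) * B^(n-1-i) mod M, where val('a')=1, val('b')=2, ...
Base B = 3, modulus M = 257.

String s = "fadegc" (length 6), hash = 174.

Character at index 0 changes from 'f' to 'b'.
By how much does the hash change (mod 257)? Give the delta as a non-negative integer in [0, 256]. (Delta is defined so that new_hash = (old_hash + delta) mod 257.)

Answer: 56

Derivation:
Delta formula: (val(new) - val(old)) * B^(n-1-k) mod M
  val('b') - val('f') = 2 - 6 = -4
  B^(n-1-k) = 3^5 mod 257 = 243
  Delta = -4 * 243 mod 257 = 56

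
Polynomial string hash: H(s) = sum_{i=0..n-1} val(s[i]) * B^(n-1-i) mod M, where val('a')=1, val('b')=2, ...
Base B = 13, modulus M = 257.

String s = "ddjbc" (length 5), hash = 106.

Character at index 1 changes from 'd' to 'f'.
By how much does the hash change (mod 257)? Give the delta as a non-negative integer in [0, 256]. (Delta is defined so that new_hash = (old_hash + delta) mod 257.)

Answer: 25

Derivation:
Delta formula: (val(new) - val(old)) * B^(n-1-k) mod M
  val('f') - val('d') = 6 - 4 = 2
  B^(n-1-k) = 13^3 mod 257 = 141
  Delta = 2 * 141 mod 257 = 25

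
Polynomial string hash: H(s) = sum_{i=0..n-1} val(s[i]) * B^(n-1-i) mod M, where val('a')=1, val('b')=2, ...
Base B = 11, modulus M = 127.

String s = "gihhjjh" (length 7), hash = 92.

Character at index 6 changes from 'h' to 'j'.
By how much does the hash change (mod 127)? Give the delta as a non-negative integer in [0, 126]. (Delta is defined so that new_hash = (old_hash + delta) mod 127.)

Delta formula: (val(new) - val(old)) * B^(n-1-k) mod M
  val('j') - val('h') = 10 - 8 = 2
  B^(n-1-k) = 11^0 mod 127 = 1
  Delta = 2 * 1 mod 127 = 2

Answer: 2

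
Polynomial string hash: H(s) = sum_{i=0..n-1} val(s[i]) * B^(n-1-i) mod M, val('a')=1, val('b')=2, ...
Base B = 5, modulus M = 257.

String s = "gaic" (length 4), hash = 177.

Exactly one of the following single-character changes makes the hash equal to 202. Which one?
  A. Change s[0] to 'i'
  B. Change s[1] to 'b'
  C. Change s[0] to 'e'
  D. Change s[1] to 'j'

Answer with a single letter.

Option A: s[0]='g'->'i', delta=(9-7)*5^3 mod 257 = 250, hash=177+250 mod 257 = 170
Option B: s[1]='a'->'b', delta=(2-1)*5^2 mod 257 = 25, hash=177+25 mod 257 = 202 <-- target
Option C: s[0]='g'->'e', delta=(5-7)*5^3 mod 257 = 7, hash=177+7 mod 257 = 184
Option D: s[1]='a'->'j', delta=(10-1)*5^2 mod 257 = 225, hash=177+225 mod 257 = 145

Answer: B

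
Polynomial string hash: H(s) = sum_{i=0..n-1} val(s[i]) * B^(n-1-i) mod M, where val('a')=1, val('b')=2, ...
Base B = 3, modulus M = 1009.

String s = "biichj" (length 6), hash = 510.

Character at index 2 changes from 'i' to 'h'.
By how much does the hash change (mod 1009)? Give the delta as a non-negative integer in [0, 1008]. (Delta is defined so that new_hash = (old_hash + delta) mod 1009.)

Answer: 982

Derivation:
Delta formula: (val(new) - val(old)) * B^(n-1-k) mod M
  val('h') - val('i') = 8 - 9 = -1
  B^(n-1-k) = 3^3 mod 1009 = 27
  Delta = -1 * 27 mod 1009 = 982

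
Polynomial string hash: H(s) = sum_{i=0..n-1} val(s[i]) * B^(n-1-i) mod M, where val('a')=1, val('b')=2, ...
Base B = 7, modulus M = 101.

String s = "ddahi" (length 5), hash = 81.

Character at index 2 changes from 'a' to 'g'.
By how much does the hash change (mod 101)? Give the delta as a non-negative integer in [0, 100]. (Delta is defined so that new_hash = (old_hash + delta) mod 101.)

Answer: 92

Derivation:
Delta formula: (val(new) - val(old)) * B^(n-1-k) mod M
  val('g') - val('a') = 7 - 1 = 6
  B^(n-1-k) = 7^2 mod 101 = 49
  Delta = 6 * 49 mod 101 = 92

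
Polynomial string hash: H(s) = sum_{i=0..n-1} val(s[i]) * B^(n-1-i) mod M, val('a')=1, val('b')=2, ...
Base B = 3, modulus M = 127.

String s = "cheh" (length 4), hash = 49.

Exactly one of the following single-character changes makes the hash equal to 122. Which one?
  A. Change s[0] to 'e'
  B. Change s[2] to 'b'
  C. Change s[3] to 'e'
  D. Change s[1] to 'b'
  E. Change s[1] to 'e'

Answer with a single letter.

Answer: D

Derivation:
Option A: s[0]='c'->'e', delta=(5-3)*3^3 mod 127 = 54, hash=49+54 mod 127 = 103
Option B: s[2]='e'->'b', delta=(2-5)*3^1 mod 127 = 118, hash=49+118 mod 127 = 40
Option C: s[3]='h'->'e', delta=(5-8)*3^0 mod 127 = 124, hash=49+124 mod 127 = 46
Option D: s[1]='h'->'b', delta=(2-8)*3^2 mod 127 = 73, hash=49+73 mod 127 = 122 <-- target
Option E: s[1]='h'->'e', delta=(5-8)*3^2 mod 127 = 100, hash=49+100 mod 127 = 22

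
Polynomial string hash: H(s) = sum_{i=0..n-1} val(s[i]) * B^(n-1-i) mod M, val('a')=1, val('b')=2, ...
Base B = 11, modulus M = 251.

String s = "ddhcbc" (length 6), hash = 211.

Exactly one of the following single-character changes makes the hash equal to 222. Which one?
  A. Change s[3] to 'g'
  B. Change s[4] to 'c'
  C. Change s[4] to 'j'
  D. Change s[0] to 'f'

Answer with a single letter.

Option A: s[3]='c'->'g', delta=(7-3)*11^2 mod 251 = 233, hash=211+233 mod 251 = 193
Option B: s[4]='b'->'c', delta=(3-2)*11^1 mod 251 = 11, hash=211+11 mod 251 = 222 <-- target
Option C: s[4]='b'->'j', delta=(10-2)*11^1 mod 251 = 88, hash=211+88 mod 251 = 48
Option D: s[0]='d'->'f', delta=(6-4)*11^5 mod 251 = 69, hash=211+69 mod 251 = 29

Answer: B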